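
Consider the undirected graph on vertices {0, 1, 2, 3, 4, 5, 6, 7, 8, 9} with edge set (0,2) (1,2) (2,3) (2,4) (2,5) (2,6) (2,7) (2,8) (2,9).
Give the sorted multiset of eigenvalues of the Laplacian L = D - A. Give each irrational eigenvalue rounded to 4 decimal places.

[0, 1, 1, 1, 1, 1, 1, 1, 1, 10]

Each diagonal entry of L is the vertex degree and each off-diagonal entry is -1 where an edge is present, 0 otherwise; in the order [0, 1, 2, 3, 4, 5, 6, 7, 8, 9] the diagonal is [1, 1, 9, 1, 1, 1, 1, 1, 1, 1]. L is symmetric positive semidefinite, so every eigenvalue is real and nonnegative. There is one zero in the spectrum, matching the 1 component. The eigenvalues sum to 18, which equals trace(L) = 2|E|.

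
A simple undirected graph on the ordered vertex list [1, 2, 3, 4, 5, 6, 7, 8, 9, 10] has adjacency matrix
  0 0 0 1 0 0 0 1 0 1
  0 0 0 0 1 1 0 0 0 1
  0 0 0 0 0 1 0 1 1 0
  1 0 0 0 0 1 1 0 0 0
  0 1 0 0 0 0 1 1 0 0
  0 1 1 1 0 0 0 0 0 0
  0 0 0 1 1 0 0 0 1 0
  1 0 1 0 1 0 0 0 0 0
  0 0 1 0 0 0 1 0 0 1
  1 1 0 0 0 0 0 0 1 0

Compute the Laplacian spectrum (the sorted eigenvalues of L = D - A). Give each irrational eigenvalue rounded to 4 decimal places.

[0, 2, 2, 2, 2, 2, 5, 5, 5, 5]

Each diagonal entry of L is the vertex degree and each off-diagonal entry is -1 where an edge is present, 0 otherwise; in the order [1, 2, 3, 4, 5, 6, 7, 8, 9, 10] the diagonal is [3, 3, 3, 3, 3, 3, 3, 3, 3, 3]. L is symmetric positive semidefinite, so every eigenvalue is real and nonnegative. The single zero eigenvalue shows the graph is connected. The largest eigenvalue, 5, is at most the vertex count 10.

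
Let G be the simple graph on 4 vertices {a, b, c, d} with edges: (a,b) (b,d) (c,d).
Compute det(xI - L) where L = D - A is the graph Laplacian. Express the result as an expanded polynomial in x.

x^4 - 6x^3 + 10x^2 - 4x

Reading degrees in the order [a, b, c, d] gives [1, 2, 1, 2]; set D = diag(1, 2, 1, 2) and form L = D - A. L has integer entries, so p(x) = det(xI - L) has integer coefficients. Expanding the determinant yields x^4 - 6x^3 + 10x^2 - 4x. Since p(0) = det(-L) = 0, x divides p(x). The eigenvalues sum to 6, which equals trace(L) = 2|E|.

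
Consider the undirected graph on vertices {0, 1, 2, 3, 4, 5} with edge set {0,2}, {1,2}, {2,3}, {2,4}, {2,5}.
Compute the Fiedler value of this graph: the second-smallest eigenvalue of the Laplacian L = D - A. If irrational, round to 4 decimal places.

With the vertex order [0, 1, 2, 3, 4, 5], the degrees are [1, 1, 5, 1, 1, 1], giving D = diag(1, 1, 5, 1, 1, 1) and L = D - A. Computing the eigenvalues of L and sorting gives [0, 1, 1, 1, 1, 6]. The Fiedler value lambda_2 = 1 is strictly positive, so the graph is connected. There is one zero in the spectrum, matching the 1 component.

1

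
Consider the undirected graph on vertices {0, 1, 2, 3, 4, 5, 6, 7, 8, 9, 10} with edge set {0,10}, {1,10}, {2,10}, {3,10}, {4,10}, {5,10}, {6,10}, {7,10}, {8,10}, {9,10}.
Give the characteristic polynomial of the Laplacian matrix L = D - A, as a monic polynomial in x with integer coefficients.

x^11 - 20x^10 + 135x^9 - 480x^8 + 1050x^7 - 1512x^6 + 1470x^5 - 960x^4 + 405x^3 - 100x^2 + 11x

Reading degrees in the order [0, 1, 2, 3, 4, 5, 6, 7, 8, 9, 10] gives [1, 1, 1, 1, 1, 1, 1, 1, 1, 1, 10]; set D = diag(1, 1, 1, 1, 1, 1, 1, 1, 1, 1, 10) and form L = D - A. Computing det(xI - L) by cofactor expansion (or equivalently via sum-over-permutations) gives x^11 - 20x^10 + 135x^9 - 480x^8 + 1050x^7 - 1512x^6 + 1470x^5 - 960x^4 + 405x^3 - 100x^2 + 11x. Since p(0) = det(-L) = 0, x divides p(x). There is one zero in the spectrum, matching the 1 component.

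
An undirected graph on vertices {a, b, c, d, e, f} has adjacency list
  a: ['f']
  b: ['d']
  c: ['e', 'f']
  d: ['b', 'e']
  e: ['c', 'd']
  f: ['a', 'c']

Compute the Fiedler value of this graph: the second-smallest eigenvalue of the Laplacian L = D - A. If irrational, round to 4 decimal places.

Reading degrees in the order [a, b, c, d, e, f] gives [1, 1, 2, 2, 2, 2]; set D = diag(1, 1, 2, 2, 2, 2) and form L = D - A. The sorted Laplacian eigenvalues are [0, 0.2679, 1, 2, 3, 3.7321]; the algebraic connectivity is the second entry, 0.2679. The largest eigenvalue, 3.7321, is at most the vertex count 6. There is one zero in the spectrum, matching the 1 component.

0.2679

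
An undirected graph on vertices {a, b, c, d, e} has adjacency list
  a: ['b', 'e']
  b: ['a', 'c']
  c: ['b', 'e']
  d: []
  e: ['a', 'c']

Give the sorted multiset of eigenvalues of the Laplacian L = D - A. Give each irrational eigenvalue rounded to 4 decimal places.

[0, 0, 2, 2, 4]

Each diagonal entry of L is the vertex degree and each off-diagonal entry is -1 where an edge is present, 0 otherwise; in the order [a, b, c, d, e] the diagonal is [2, 2, 2, 0, 2]. Diagonalising L (or applying a numerical eigensolver to the 5x5 matrix) gives the spectrum above. The 2 zero eigenvalues correspond to the 2 connected components. There are 2 zeros in the spectrum, matching the 2 components.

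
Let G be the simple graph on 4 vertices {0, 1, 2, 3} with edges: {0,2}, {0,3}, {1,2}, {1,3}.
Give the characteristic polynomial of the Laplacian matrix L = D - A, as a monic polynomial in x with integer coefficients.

x^4 - 8x^3 + 20x^2 - 16x

With the vertex order [0, 1, 2, 3], the degrees are [2, 2, 2, 2], giving D = diag(2, 2, 2, 2) and L = D - A. Computing det(xI - L) by cofactor expansion (or equivalently via sum-over-permutations) gives x^4 - 8x^3 + 20x^2 - 16x. The coefficient of x^3 equals -trace(L) = -8, matching the sum of degrees.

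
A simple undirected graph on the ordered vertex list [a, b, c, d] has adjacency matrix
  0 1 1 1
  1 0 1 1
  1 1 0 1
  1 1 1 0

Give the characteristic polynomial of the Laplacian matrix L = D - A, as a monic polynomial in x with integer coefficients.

Each diagonal entry of L is the vertex degree and each off-diagonal entry is -1 where an edge is present, 0 otherwise; in the order [a, b, c, d] the diagonal is [3, 3, 3, 3]. L has integer entries, so p(x) = det(xI - L) has integer coefficients. Expanding the determinant yields x^4 - 12x^3 + 48x^2 - 64x. Since p(0) = det(-L) = 0, x divides p(x). The largest eigenvalue, 4, is at most the vertex count 4.

x^4 - 12x^3 + 48x^2 - 64x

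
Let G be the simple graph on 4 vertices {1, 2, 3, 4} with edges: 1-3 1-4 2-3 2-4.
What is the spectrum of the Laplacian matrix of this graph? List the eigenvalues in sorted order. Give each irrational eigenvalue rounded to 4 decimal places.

Reading degrees in the order [1, 2, 3, 4] gives [2, 2, 2, 2]; set D = diag(2, 2, 2, 2) and form L = D - A. Diagonalising L (or applying a numerical eigensolver to the 4x4 matrix) gives the spectrum above. The eigenvalues sum to 8, which equals trace(L) = 2|E|.

[0, 2, 2, 4]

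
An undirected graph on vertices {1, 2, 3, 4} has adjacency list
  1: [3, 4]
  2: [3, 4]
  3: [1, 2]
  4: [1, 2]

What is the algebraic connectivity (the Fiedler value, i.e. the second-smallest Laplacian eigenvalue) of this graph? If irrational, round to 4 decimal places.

2

With the vertex order [1, 2, 3, 4], the degrees are [2, 2, 2, 2], giving D = diag(2, 2, 2, 2) and L = D - A. The sorted Laplacian eigenvalues are [0, 2, 2, 4]; the algebraic connectivity is the second entry, 2. There is one zero in the spectrum, matching the 1 component.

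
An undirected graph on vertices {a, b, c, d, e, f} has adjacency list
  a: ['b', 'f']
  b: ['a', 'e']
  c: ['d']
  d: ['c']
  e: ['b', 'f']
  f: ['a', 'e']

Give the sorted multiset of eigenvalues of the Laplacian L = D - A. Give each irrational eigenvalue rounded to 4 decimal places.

With the vertex order [a, b, c, d, e, f], the degrees are [2, 2, 1, 1, 2, 2], giving D = diag(2, 2, 1, 1, 2, 2) and L = D - A. L is symmetric positive semidefinite, so every eigenvalue is real and nonnegative. The 2 zero eigenvalues correspond to the 2 connected components. The eigenvalues sum to 10, which equals trace(L) = 2|E|. The largest eigenvalue, 4, is at most the vertex count 6.

[0, 0, 2, 2, 2, 4]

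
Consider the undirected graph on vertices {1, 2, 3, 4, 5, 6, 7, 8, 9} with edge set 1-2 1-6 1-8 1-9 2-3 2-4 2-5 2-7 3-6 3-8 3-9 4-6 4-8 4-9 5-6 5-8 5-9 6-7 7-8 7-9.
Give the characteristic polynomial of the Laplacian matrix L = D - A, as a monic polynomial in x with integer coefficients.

Reading degrees in the order [1, 2, 3, 4, 5, 6, 7, 8, 9] gives [4, 5, 4, 4, 4, 5, 4, 5, 5]; set D = diag(4, 5, 4, 4, 4, 5, 4, 5, 5) and form L = D - A. Computing det(xI - L) by cofactor expansion (or equivalently via sum-over-permutations) gives x^9 - 40x^8 + 690x^7 - 6720x^6 + 40485x^5 - 154704x^4 + 366560x^3 - 492800x^2 + 288000x. The coefficient of x^8 equals -trace(L) = -40, matching the sum of degrees. The largest eigenvalue, 9, is at most the vertex count 9. The eigenvalues sum to 40, which equals trace(L) = 2|E|.

x^9 - 40x^8 + 690x^7 - 6720x^6 + 40485x^5 - 154704x^4 + 366560x^3 - 492800x^2 + 288000x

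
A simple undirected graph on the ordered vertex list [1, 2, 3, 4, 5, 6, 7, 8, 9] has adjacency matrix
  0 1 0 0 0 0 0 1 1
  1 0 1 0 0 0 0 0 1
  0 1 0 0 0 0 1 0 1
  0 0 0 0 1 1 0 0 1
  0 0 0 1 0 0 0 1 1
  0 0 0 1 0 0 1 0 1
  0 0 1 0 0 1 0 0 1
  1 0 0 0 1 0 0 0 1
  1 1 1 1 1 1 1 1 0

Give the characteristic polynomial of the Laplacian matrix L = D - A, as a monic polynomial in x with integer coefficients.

Reading degrees in the order [1, 2, 3, 4, 5, 6, 7, 8, 9] gives [3, 3, 3, 3, 3, 3, 3, 3, 8]; set D = diag(3, 3, 3, 3, 3, 3, 3, 3, 8) and form L = D - A. L has integer entries, so p(x) = det(xI - L) has integer coefficients. Expanding the determinant yields x^9 - 32x^8 + 428x^7 - 3136x^6 + 13786x^5 - 37232x^4 + 60276x^3 - 53424x^2 + 19845x. The coefficient of x^8 equals -trace(L) = -32, matching the sum of degrees.

x^9 - 32x^8 + 428x^7 - 3136x^6 + 13786x^5 - 37232x^4 + 60276x^3 - 53424x^2 + 19845x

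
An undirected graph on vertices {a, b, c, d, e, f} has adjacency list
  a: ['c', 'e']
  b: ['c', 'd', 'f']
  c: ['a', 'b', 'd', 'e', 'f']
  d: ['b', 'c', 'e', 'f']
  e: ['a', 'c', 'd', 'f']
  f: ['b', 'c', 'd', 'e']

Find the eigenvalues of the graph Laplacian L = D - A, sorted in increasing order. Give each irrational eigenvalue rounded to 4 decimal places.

With the vertex order [a, b, c, d, e, f], the degrees are [2, 3, 5, 4, 4, 4], giving D = diag(2, 3, 5, 4, 4, 4) and L = D - A. Since every row of L sums to 0, the all-ones vector is in the kernel and 0 is an eigenvalue. The single zero eigenvalue shows the graph is connected. There is one zero in the spectrum, matching the 1 component. The eigenvalues sum to 22, which equals trace(L) = 2|E|.

[0, 1.8299, 3.6889, 5, 5.4812, 6]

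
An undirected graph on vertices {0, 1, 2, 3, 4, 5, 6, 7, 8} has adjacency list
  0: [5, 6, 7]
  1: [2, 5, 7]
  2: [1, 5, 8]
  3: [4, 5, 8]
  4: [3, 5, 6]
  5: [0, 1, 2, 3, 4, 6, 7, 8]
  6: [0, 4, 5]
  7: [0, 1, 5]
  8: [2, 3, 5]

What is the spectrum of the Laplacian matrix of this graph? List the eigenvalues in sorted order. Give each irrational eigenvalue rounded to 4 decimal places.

[0, 1.5858, 1.5858, 3, 3, 4.4142, 4.4142, 5, 9]

With the vertex order [0, 1, 2, 3, 4, 5, 6, 7, 8], the degrees are [3, 3, 3, 3, 3, 8, 3, 3, 3], giving D = diag(3, 3, 3, 3, 3, 8, 3, 3, 3) and L = D - A. The multiplicity of 0 as a Laplacian eigenvalue equals the number of connected components. There is one zero in the spectrum, matching the 1 component.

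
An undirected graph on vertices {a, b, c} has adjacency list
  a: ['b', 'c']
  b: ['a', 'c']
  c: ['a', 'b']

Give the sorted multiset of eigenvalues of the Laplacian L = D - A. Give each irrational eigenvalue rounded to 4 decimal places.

[0, 3, 3]

Reading degrees in the order [a, b, c] gives [2, 2, 2]; set D = diag(2, 2, 2) and form L = D - A. L is symmetric positive semidefinite, so every eigenvalue is real and nonnegative. The eigenvalues sum to 6, which equals trace(L) = 2|E|. There is one zero in the spectrum, matching the 1 component.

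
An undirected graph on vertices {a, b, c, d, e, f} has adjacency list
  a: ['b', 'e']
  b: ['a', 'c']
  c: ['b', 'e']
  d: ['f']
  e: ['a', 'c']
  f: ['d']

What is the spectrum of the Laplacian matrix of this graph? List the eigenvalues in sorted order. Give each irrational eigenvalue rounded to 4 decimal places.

Reading degrees in the order [a, b, c, d, e, f] gives [2, 2, 2, 1, 2, 1]; set D = diag(2, 2, 2, 1, 2, 1) and form L = D - A. L is symmetric positive semidefinite, so every eigenvalue is real and nonnegative. The 2 zero eigenvalues correspond to the 2 connected components. The largest eigenvalue, 4, is at most the vertex count 6. There are 2 zeros in the spectrum, matching the 2 components.

[0, 0, 2, 2, 2, 4]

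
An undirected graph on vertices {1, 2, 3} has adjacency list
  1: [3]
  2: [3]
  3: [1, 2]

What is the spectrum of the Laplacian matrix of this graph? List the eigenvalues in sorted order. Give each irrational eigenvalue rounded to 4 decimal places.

[0, 1, 3]

Each diagonal entry of L is the vertex degree and each off-diagonal entry is -1 where an edge is present, 0 otherwise; in the order [1, 2, 3] the diagonal is [1, 1, 2]. Diagonalising L (or applying a numerical eigensolver to the 3x3 matrix) gives the spectrum above. The single zero eigenvalue shows the graph is connected. The largest eigenvalue, 3, is at most the vertex count 3.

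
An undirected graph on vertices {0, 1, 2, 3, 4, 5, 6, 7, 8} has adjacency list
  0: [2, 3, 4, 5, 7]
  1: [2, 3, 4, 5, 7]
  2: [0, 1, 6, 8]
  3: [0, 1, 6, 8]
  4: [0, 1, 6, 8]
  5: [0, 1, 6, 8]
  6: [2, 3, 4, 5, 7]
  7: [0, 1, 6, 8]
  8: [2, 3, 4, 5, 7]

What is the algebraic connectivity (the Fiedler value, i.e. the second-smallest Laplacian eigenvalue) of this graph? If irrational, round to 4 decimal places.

Each diagonal entry of L is the vertex degree and each off-diagonal entry is -1 where an edge is present, 0 otherwise; in the order [0, 1, 2, 3, 4, 5, 6, 7, 8] the diagonal is [5, 5, 4, 4, 4, 4, 5, 4, 5]. The sorted Laplacian eigenvalues are [0, 4, 4, 4, 4, 5, 5, 5, 9]; the algebraic connectivity is the second entry, 4. By the matrix-tree theorem the graph has (1/9) * product of the nonzero eigenvalues = 32000 spanning trees. The eigenvalues sum to 40, which equals trace(L) = 2|E|.

4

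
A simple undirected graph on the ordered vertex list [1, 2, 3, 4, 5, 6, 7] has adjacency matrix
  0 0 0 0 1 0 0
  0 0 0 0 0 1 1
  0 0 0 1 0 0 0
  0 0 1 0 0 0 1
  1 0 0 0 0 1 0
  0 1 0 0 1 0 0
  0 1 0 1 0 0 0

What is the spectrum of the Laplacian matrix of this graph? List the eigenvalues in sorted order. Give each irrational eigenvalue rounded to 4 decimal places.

Each diagonal entry of L is the vertex degree and each off-diagonal entry is -1 where an edge is present, 0 otherwise; in the order [1, 2, 3, 4, 5, 6, 7] the diagonal is [1, 2, 1, 2, 2, 2, 2]. The multiplicity of 0 as a Laplacian eigenvalue equals the number of connected components.

[0, 0.1981, 0.7530, 1.5550, 2.4450, 3.2470, 3.8019]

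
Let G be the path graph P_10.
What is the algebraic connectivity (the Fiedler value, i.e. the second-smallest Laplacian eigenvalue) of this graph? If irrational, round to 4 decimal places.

0.0979

The graph has 10 vertices and degree multiset [2, 2, 2, 2, 2, 2, 2, 2, 1, 1]; D is the diagonal matrix of degrees and L = D - A. Computing the eigenvalues of L and sorting gives [0, 0.0979, 0.3820, 0.8244, 1.3820, 2, 2.6180, 3.1756, 3.6180, 3.9021]. The Fiedler value lambda_2 = 0.0979 is strictly positive, so the graph is connected. By the matrix-tree theorem the graph has (1/10) * product of the nonzero eigenvalues = 1 spanning tree.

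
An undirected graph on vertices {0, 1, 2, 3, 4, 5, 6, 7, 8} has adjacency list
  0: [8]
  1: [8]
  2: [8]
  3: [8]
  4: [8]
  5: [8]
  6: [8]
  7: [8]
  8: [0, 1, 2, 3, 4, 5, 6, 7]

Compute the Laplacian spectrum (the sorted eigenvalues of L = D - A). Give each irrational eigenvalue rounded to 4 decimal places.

With the vertex order [0, 1, 2, 3, 4, 5, 6, 7, 8], the degrees are [1, 1, 1, 1, 1, 1, 1, 1, 8], giving D = diag(1, 1, 1, 1, 1, 1, 1, 1, 8) and L = D - A. L is symmetric positive semidefinite, so every eigenvalue is real and nonnegative. The single zero eigenvalue shows the graph is connected. There is one zero in the spectrum, matching the 1 component.

[0, 1, 1, 1, 1, 1, 1, 1, 9]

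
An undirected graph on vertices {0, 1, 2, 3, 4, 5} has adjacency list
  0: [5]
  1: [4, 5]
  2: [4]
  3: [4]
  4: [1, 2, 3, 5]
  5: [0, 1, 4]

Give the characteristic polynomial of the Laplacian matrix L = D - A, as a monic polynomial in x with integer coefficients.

Each diagonal entry of L is the vertex degree and each off-diagonal entry is -1 where an edge is present, 0 otherwise; in the order [0, 1, 2, 3, 4, 5] the diagonal is [1, 2, 1, 1, 4, 3]. Computing det(xI - L) by cofactor expansion (or equivalently via sum-over-permutations) gives x^6 - 12x^5 + 50x^4 - 88x^3 + 67x^2 - 18x. Since p(0) = det(-L) = 0, x divides p(x). There is one zero in the spectrum, matching the 1 component. By the matrix-tree theorem the graph has (1/6) * product of the nonzero eigenvalues = 3 spanning trees.

x^6 - 12x^5 + 50x^4 - 88x^3 + 67x^2 - 18x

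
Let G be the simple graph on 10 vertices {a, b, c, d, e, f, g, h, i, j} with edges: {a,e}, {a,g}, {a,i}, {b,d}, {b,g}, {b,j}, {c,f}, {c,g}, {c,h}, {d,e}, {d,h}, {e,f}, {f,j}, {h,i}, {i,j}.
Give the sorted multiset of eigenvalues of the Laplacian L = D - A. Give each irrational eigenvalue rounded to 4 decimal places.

Each diagonal entry of L is the vertex degree and each off-diagonal entry is -1 where an edge is present, 0 otherwise; in the order [a, b, c, d, e, f, g, h, i, j] the diagonal is [3, 3, 3, 3, 3, 3, 3, 3, 3, 3]. Since every row of L sums to 0, the all-ones vector is in the kernel and 0 is an eigenvalue. The single zero eigenvalue shows the graph is connected. The largest eigenvalue, 5, is at most the vertex count 10.

[0, 2, 2, 2, 2, 2, 5, 5, 5, 5]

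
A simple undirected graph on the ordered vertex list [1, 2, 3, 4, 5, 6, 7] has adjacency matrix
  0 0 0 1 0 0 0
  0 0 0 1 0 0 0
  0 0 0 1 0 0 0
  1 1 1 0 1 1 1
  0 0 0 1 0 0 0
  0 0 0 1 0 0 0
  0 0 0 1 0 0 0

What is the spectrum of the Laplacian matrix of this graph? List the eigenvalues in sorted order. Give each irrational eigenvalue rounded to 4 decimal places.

[0, 1, 1, 1, 1, 1, 7]

Each diagonal entry of L is the vertex degree and each off-diagonal entry is -1 where an edge is present, 0 otherwise; in the order [1, 2, 3, 4, 5, 6, 7] the diagonal is [1, 1, 1, 6, 1, 1, 1]. Diagonalising L (or applying a numerical eigensolver to the 7x7 matrix) gives the spectrum above.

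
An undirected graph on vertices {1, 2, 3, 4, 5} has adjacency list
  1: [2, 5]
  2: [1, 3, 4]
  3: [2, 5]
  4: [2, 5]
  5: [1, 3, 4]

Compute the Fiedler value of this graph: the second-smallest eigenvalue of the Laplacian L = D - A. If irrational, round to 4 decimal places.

2

Each diagonal entry of L is the vertex degree and each off-diagonal entry is -1 where an edge is present, 0 otherwise; in the order [1, 2, 3, 4, 5] the diagonal is [2, 3, 2, 2, 3]. The sorted Laplacian eigenvalues are [0, 2, 2, 3, 5]; the algebraic connectivity is the second entry, 2. The eigenvalues sum to 12, which equals trace(L) = 2|E|.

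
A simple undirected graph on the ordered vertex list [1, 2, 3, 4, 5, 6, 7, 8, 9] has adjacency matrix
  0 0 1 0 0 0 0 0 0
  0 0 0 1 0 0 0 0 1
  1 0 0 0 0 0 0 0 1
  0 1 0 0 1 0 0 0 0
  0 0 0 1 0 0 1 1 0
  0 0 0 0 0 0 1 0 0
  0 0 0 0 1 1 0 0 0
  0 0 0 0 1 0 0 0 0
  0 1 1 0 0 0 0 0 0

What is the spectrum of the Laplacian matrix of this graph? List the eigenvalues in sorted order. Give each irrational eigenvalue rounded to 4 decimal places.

[0, 0.1404, 0.5362, 0.7754, 1.5803, 2.2449, 2.7784, 3.5988, 4.3455]

Each diagonal entry of L is the vertex degree and each off-diagonal entry is -1 where an edge is present, 0 otherwise; in the order [1, 2, 3, 4, 5, 6, 7, 8, 9] the diagonal is [1, 2, 2, 2, 3, 1, 2, 1, 2]. The multiplicity of 0 as a Laplacian eigenvalue equals the number of connected components.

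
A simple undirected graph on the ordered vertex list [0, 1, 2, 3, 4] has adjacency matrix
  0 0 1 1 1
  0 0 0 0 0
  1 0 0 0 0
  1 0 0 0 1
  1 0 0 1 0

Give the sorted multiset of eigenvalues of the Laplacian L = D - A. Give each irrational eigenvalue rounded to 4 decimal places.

[0, 0, 1, 3, 4]

Reading degrees in the order [0, 1, 2, 3, 4] gives [3, 0, 1, 2, 2]; set D = diag(3, 0, 1, 2, 2) and form L = D - A. Since every row of L sums to 0, the all-ones vector is in the kernel and 0 is an eigenvalue. The 2 zero eigenvalues correspond to the 2 connected components. There are 2 zeros in the spectrum, matching the 2 components.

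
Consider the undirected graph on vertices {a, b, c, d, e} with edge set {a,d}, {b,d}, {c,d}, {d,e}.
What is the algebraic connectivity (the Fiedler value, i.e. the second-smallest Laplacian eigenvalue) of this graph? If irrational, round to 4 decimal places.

Reading degrees in the order [a, b, c, d, e] gives [1, 1, 1, 4, 1]; set D = diag(1, 1, 1, 4, 1) and form L = D - A. The smallest Laplacian eigenvalue is always 0. The next one, lambda_2 = 1, measures how hard the graph is to disconnect: larger values mean better connectivity.

1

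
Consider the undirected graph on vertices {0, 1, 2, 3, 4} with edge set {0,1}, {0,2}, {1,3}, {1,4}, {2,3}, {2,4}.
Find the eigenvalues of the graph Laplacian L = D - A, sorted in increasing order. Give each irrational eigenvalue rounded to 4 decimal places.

With the vertex order [0, 1, 2, 3, 4], the degrees are [2, 3, 3, 2, 2], giving D = diag(2, 3, 3, 2, 2) and L = D - A. The multiplicity of 0 as a Laplacian eigenvalue equals the number of connected components. The single zero eigenvalue shows the graph is connected. There is one zero in the spectrum, matching the 1 component. By the matrix-tree theorem the graph has (1/5) * product of the nonzero eigenvalues = 12 spanning trees.

[0, 2, 2, 3, 5]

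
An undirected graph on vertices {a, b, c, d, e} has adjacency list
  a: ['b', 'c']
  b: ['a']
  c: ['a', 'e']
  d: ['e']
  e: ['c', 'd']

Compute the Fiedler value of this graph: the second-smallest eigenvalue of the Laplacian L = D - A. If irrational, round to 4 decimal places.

Each diagonal entry of L is the vertex degree and each off-diagonal entry is -1 where an edge is present, 0 otherwise; in the order [a, b, c, d, e] the diagonal is [2, 1, 2, 1, 2]. The sorted Laplacian eigenvalues are [0, 0.3820, 1.3820, 2.6180, 3.6180]; the algebraic connectivity is the second entry, 0.3820. By the matrix-tree theorem the graph has (1/5) * product of the nonzero eigenvalues = 1 spanning tree.

0.3820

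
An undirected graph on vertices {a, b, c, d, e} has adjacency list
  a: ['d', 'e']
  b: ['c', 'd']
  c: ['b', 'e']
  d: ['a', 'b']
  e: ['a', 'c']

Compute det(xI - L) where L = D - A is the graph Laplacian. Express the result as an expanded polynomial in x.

x^5 - 10x^4 + 35x^3 - 50x^2 + 25x

Each diagonal entry of L is the vertex degree and each off-diagonal entry is -1 where an edge is present, 0 otherwise; in the order [a, b, c, d, e] the diagonal is [2, 2, 2, 2, 2]. Computing det(xI - L) by cofactor expansion (or equivalently via sum-over-permutations) gives x^5 - 10x^4 + 35x^3 - 50x^2 + 25x. The constant term is 0 because L is singular (the all-ones vector lies in its kernel). The eigenvalues sum to 10, which equals trace(L) = 2|E|. By the matrix-tree theorem the graph has (1/5) * product of the nonzero eigenvalues = 5 spanning trees.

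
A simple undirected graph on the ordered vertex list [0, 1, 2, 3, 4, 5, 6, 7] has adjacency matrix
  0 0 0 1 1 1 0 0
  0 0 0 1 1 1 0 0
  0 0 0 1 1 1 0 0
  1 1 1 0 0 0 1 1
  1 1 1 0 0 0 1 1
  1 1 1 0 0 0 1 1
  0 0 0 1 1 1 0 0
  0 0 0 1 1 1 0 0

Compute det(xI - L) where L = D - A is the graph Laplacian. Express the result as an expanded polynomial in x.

x^8 - 30x^7 + 375x^6 - 2540x^5 + 10095x^4 - 23598x^3 + 30105x^2 - 16200x

With the vertex order [0, 1, 2, 3, 4, 5, 6, 7], the degrees are [3, 3, 3, 5, 5, 5, 3, 3], giving D = diag(3, 3, 3, 5, 5, 5, 3, 3) and L = D - A. Computing det(xI - L) by cofactor expansion (or equivalently via sum-over-permutations) gives x^8 - 30x^7 + 375x^6 - 2540x^5 + 10095x^4 - 23598x^3 + 30105x^2 - 16200x. The constant term is 0 because L is singular (the all-ones vector lies in its kernel).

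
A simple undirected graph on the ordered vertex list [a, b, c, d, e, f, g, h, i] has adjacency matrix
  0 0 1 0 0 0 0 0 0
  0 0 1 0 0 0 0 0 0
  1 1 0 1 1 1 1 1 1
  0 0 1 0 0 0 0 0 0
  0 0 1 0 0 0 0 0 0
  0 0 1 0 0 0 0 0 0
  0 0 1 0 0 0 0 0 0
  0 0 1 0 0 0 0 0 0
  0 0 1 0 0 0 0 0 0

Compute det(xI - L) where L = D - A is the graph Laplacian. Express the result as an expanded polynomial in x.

x^9 - 16x^8 + 84x^7 - 224x^6 + 350x^5 - 336x^4 + 196x^3 - 64x^2 + 9x

With the vertex order [a, b, c, d, e, f, g, h, i], the degrees are [1, 1, 8, 1, 1, 1, 1, 1, 1], giving D = diag(1, 1, 8, 1, 1, 1, 1, 1, 1) and L = D - A. L has integer entries, so p(x) = det(xI - L) has integer coefficients. Expanding the determinant yields x^9 - 16x^8 + 84x^7 - 224x^6 + 350x^5 - 336x^4 + 196x^3 - 64x^2 + 9x. The constant term is 0 because L is singular (the all-ones vector lies in its kernel). The largest eigenvalue, 9, is at most the vertex count 9.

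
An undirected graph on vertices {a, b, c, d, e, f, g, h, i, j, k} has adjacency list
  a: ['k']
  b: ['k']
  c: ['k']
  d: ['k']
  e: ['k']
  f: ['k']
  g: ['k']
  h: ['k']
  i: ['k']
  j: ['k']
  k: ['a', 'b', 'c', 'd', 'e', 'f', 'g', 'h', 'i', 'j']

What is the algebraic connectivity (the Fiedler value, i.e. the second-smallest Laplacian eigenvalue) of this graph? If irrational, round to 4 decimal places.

1

Each diagonal entry of L is the vertex degree and each off-diagonal entry is -1 where an edge is present, 0 otherwise; in the order [a, b, c, d, e, f, g, h, i, j, k] the diagonal is [1, 1, 1, 1, 1, 1, 1, 1, 1, 1, 10]. The sorted Laplacian eigenvalues are [0, 1, 1, 1, 1, 1, 1, 1, 1, 1, 11]; the algebraic connectivity is the second entry, 1. The eigenvalues sum to 20, which equals trace(L) = 2|E|.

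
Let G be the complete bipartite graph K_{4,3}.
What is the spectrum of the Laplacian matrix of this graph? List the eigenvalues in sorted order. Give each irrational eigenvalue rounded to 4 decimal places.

The graph has 7 vertices and degree multiset [4, 4, 4, 3, 3, 3, 3]; D is the diagonal matrix of degrees and L = D - A. Since every row of L sums to 0, the all-ones vector is in the kernel and 0 is an eigenvalue. By the matrix-tree theorem the graph has (1/7) * product of the nonzero eigenvalues = 432 spanning trees.

[0, 3, 3, 3, 4, 4, 7]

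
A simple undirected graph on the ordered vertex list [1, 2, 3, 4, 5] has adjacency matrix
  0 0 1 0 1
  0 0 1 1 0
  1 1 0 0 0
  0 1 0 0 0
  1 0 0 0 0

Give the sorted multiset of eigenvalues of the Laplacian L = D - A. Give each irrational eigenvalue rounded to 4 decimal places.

[0, 0.3820, 1.3820, 2.6180, 3.6180]

Reading degrees in the order [1, 2, 3, 4, 5] gives [2, 2, 2, 1, 1]; set D = diag(2, 2, 2, 1, 1) and form L = D - A. The multiplicity of 0 as a Laplacian eigenvalue equals the number of connected components. The eigenvalues sum to 8, which equals trace(L) = 2|E|. There is one zero in the spectrum, matching the 1 component.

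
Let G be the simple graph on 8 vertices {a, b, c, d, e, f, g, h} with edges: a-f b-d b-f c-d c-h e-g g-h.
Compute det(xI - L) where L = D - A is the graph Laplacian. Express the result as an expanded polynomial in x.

With the vertex order [a, b, c, d, e, f, g, h], the degrees are [1, 2, 2, 2, 1, 2, 2, 2], giving D = diag(1, 2, 2, 2, 1, 2, 2, 2) and L = D - A. Computing det(xI - L) by cofactor expansion (or equivalently via sum-over-permutations) gives x^8 - 14x^7 + 78x^6 - 220x^5 + 330x^4 - 252x^3 + 84x^2 - 8x. Since p(0) = det(-L) = 0, x divides p(x).

x^8 - 14x^7 + 78x^6 - 220x^5 + 330x^4 - 252x^3 + 84x^2 - 8x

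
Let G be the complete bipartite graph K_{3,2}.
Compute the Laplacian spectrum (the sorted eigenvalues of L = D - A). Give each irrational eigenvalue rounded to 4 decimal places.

[0, 2, 2, 3, 5]

The graph has 5 vertices and degree multiset [3, 3, 2, 2, 2]; D is the diagonal matrix of degrees and L = D - A. L is symmetric positive semidefinite, so every eigenvalue is real and nonnegative. The single zero eigenvalue shows the graph is connected. The largest eigenvalue, 5, is at most the vertex count 5. By the matrix-tree theorem the graph has (1/5) * product of the nonzero eigenvalues = 12 spanning trees.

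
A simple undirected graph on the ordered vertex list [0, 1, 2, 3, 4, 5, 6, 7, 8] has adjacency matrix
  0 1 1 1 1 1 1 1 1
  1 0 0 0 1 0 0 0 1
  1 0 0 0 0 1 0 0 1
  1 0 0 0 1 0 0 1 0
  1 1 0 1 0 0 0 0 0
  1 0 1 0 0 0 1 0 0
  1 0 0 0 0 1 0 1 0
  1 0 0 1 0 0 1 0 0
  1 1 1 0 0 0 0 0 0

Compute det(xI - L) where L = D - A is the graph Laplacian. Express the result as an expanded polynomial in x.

Each diagonal entry of L is the vertex degree and each off-diagonal entry is -1 where an edge is present, 0 otherwise; in the order [0, 1, 2, 3, 4, 5, 6, 7, 8] the diagonal is [8, 3, 3, 3, 3, 3, 3, 3, 3]. Computing det(xI - L) by cofactor expansion (or equivalently via sum-over-permutations) gives x^9 - 32x^8 + 428x^7 - 3136x^6 + 13786x^5 - 37232x^4 + 60276x^3 - 53424x^2 + 19845x. The coefficient of x^8 equals -trace(L) = -32, matching the sum of degrees. By the matrix-tree theorem the graph has (1/9) * product of the nonzero eigenvalues = 2205 spanning trees. The eigenvalues sum to 32, which equals trace(L) = 2|E|.

x^9 - 32x^8 + 428x^7 - 3136x^6 + 13786x^5 - 37232x^4 + 60276x^3 - 53424x^2 + 19845x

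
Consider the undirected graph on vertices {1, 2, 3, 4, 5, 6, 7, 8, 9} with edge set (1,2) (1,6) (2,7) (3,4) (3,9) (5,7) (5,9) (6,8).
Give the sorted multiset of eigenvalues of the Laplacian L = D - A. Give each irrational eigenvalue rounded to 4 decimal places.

With the vertex order [1, 2, 3, 4, 5, 6, 7, 8, 9], the degrees are [2, 2, 2, 1, 2, 2, 2, 1, 2], giving D = diag(2, 2, 2, 1, 2, 2, 2, 1, 2) and L = D - A. L is symmetric positive semidefinite, so every eigenvalue is real and nonnegative. The largest eigenvalue, 3.8794, is at most the vertex count 9. The eigenvalues sum to 16, which equals trace(L) = 2|E|.

[0, 0.1206, 0.4679, 1, 1.6527, 2.3473, 3, 3.5321, 3.8794]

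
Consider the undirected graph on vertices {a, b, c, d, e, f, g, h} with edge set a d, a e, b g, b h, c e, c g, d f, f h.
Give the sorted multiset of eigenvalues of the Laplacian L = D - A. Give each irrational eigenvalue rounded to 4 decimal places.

[0, 0.5858, 0.5858, 2, 2, 3.4142, 3.4142, 4]

Each diagonal entry of L is the vertex degree and each off-diagonal entry is -1 where an edge is present, 0 otherwise; in the order [a, b, c, d, e, f, g, h] the diagonal is [2, 2, 2, 2, 2, 2, 2, 2]. Since every row of L sums to 0, the all-ones vector is in the kernel and 0 is an eigenvalue. The largest eigenvalue, 4, is at most the vertex count 8.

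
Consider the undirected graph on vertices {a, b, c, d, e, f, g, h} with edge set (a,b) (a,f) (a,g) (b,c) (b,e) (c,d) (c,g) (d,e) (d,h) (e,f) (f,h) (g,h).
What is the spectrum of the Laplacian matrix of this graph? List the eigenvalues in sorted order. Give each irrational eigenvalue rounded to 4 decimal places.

Reading degrees in the order [a, b, c, d, e, f, g, h] gives [3, 3, 3, 3, 3, 3, 3, 3]; set D = diag(3, 3, 3, 3, 3, 3, 3, 3) and form L = D - A. Since every row of L sums to 0, the all-ones vector is in the kernel and 0 is an eigenvalue. By the matrix-tree theorem the graph has (1/8) * product of the nonzero eigenvalues = 384 spanning trees. The eigenvalues sum to 24, which equals trace(L) = 2|E|.

[0, 2, 2, 2, 4, 4, 4, 6]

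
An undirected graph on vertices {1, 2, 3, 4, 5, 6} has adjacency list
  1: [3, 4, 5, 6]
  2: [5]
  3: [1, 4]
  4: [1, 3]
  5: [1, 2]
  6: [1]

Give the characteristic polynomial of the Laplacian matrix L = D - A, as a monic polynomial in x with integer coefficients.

Reading degrees in the order [1, 2, 3, 4, 5, 6] gives [4, 1, 2, 2, 2, 1]; set D = diag(4, 1, 2, 2, 2, 1) and form L = D - A. Computing det(xI - L) by cofactor expansion (or equivalently via sum-over-permutations) gives x^6 - 12x^5 + 51x^4 - 94x^3 + 72x^2 - 18x. The coefficient of x^5 equals -trace(L) = -12, matching the sum of degrees. There is one zero in the spectrum, matching the 1 component.

x^6 - 12x^5 + 51x^4 - 94x^3 + 72x^2 - 18x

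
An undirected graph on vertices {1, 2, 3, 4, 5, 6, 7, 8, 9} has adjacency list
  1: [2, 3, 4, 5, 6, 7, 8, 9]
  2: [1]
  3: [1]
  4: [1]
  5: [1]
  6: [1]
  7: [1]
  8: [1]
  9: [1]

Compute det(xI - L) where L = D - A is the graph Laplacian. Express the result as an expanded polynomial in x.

x^9 - 16x^8 + 84x^7 - 224x^6 + 350x^5 - 336x^4 + 196x^3 - 64x^2 + 9x

Reading degrees in the order [1, 2, 3, 4, 5, 6, 7, 8, 9] gives [8, 1, 1, 1, 1, 1, 1, 1, 1]; set D = diag(8, 1, 1, 1, 1, 1, 1, 1, 1) and form L = D - A. The eigenvalues of L are [0, 1, 1, 1, 1, 1, 1, 1, 9]; the characteristic polynomial is the product of (x - lambda_i), which multiplies out to x^9 - 16x^8 + 84x^7 - 224x^6 + 350x^5 - 336x^4 + 196x^3 - 64x^2 + 9x. The coefficient of x^8 equals -trace(L) = -16, matching the sum of degrees. There is one zero in the spectrum, matching the 1 component.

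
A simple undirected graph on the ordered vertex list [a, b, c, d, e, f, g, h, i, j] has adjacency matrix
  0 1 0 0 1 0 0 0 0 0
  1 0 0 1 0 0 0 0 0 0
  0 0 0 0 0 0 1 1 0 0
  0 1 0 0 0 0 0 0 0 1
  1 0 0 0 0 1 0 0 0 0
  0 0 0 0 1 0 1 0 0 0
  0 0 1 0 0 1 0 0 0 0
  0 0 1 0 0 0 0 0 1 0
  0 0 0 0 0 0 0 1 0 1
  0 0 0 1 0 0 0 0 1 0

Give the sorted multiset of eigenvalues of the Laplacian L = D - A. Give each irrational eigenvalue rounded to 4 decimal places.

[0, 0.3820, 0.3820, 1.3820, 1.3820, 2.6180, 2.6180, 3.6180, 3.6180, 4]

Reading degrees in the order [a, b, c, d, e, f, g, h, i, j] gives [2, 2, 2, 2, 2, 2, 2, 2, 2, 2]; set D = diag(2, 2, 2, 2, 2, 2, 2, 2, 2, 2) and form L = D - A. Diagonalising L (or applying a numerical eigensolver to the 10x10 matrix) gives the spectrum above.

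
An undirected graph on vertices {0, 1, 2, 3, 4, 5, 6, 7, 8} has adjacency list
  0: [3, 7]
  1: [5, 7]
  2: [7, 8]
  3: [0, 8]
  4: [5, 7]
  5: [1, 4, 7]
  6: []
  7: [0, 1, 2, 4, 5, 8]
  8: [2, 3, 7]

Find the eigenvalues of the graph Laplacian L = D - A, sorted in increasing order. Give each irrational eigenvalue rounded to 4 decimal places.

Reading degrees in the order [0, 1, 2, 3, 4, 5, 6, 7, 8] gives [2, 2, 2, 2, 2, 3, 0, 6, 3]; set D = diag(2, 2, 2, 2, 2, 3, 0, 6, 3) and form L = D - A. L is symmetric positive semidefinite, so every eigenvalue is real and nonnegative. The 2 zero eigenvalues correspond to the 2 connected components. There are 2 zeros in the spectrum, matching the 2 components.

[0, 0, 0.7931, 1.4860, 2, 2.6338, 4, 4, 7.0870]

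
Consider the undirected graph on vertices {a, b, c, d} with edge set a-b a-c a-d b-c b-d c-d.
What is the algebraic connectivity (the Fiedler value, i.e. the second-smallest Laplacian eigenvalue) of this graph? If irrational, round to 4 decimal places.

4

Reading degrees in the order [a, b, c, d] gives [3, 3, 3, 3]; set D = diag(3, 3, 3, 3) and form L = D - A. The sorted Laplacian eigenvalues are [0, 4, 4, 4]; the algebraic connectivity is the second entry, 4. There is one zero in the spectrum, matching the 1 component.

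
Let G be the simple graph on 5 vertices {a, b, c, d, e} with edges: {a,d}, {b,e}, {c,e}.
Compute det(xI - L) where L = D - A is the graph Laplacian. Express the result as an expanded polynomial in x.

x^5 - 6x^4 + 11x^3 - 6x^2

Each diagonal entry of L is the vertex degree and each off-diagonal entry is -1 where an edge is present, 0 otherwise; in the order [a, b, c, d, e] the diagonal is [1, 1, 1, 1, 2]. The eigenvalues of L are [0, 0, 1, 2, 3]; the characteristic polynomial is the product of (x - lambda_i), which multiplies out to x^5 - 6x^4 + 11x^3 - 6x^2. Since p(0) = det(-L) = 0, x divides p(x).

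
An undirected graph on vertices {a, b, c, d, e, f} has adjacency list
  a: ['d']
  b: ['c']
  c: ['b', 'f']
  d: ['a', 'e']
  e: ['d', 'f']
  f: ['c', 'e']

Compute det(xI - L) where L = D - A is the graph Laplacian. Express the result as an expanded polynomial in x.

Reading degrees in the order [a, b, c, d, e, f] gives [1, 1, 2, 2, 2, 2]; set D = diag(1, 1, 2, 2, 2, 2) and form L = D - A. Computing det(xI - L) by cofactor expansion (or equivalently via sum-over-permutations) gives x^6 - 10x^5 + 36x^4 - 56x^3 + 35x^2 - 6x. The constant term is 0 because L is singular (the all-ones vector lies in its kernel). There is one zero in the spectrum, matching the 1 component.

x^6 - 10x^5 + 36x^4 - 56x^3 + 35x^2 - 6x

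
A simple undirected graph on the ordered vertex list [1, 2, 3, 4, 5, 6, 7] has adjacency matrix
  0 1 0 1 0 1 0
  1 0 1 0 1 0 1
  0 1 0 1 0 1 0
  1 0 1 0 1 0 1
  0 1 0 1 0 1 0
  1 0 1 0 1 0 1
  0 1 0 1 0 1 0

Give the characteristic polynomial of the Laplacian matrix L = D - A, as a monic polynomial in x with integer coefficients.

x^7 - 24x^6 + 234x^5 - 1192x^4 + 3357x^3 - 4968x^2 + 3024x

Each diagonal entry of L is the vertex degree and each off-diagonal entry is -1 where an edge is present, 0 otherwise; in the order [1, 2, 3, 4, 5, 6, 7] the diagonal is [3, 4, 3, 4, 3, 4, 3]. L has integer entries, so p(x) = det(xI - L) has integer coefficients. Expanding the determinant yields x^7 - 24x^6 + 234x^5 - 1192x^4 + 3357x^3 - 4968x^2 + 3024x. The constant term is 0 because L is singular (the all-ones vector lies in its kernel). The eigenvalues sum to 24, which equals trace(L) = 2|E|. The largest eigenvalue, 7, is at most the vertex count 7.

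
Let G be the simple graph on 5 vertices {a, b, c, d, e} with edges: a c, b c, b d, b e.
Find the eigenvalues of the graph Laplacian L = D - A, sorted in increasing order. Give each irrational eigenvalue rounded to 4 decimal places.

With the vertex order [a, b, c, d, e], the degrees are [1, 3, 2, 1, 1], giving D = diag(1, 3, 2, 1, 1) and L = D - A. Diagonalising L (or applying a numerical eigensolver to the 5x5 matrix) gives the spectrum above. By the matrix-tree theorem the graph has (1/5) * product of the nonzero eigenvalues = 1 spanning tree. There is one zero in the spectrum, matching the 1 component.

[0, 0.5188, 1, 2.3111, 4.1701]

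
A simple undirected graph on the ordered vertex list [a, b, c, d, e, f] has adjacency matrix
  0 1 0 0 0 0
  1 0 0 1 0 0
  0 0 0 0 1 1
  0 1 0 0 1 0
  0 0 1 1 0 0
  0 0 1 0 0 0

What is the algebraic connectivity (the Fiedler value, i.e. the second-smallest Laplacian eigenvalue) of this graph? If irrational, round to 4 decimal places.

0.2679

Each diagonal entry of L is the vertex degree and each off-diagonal entry is -1 where an edge is present, 0 otherwise; in the order [a, b, c, d, e, f] the diagonal is [1, 2, 2, 2, 2, 1]. The sorted Laplacian eigenvalues are [0, 0.2679, 1, 2, 3, 3.7321]; the algebraic connectivity is the second entry, 0.2679. By the matrix-tree theorem the graph has (1/6) * product of the nonzero eigenvalues = 1 spanning tree.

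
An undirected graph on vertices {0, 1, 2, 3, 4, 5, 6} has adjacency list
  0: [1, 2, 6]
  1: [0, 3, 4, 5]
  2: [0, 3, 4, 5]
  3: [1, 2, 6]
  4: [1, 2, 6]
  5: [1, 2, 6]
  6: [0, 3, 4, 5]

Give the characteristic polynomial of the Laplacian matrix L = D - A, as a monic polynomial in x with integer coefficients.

Reading degrees in the order [0, 1, 2, 3, 4, 5, 6] gives [3, 4, 4, 3, 3, 3, 4]; set D = diag(3, 4, 4, 3, 3, 3, 4) and form L = D - A. Computing det(xI - L) by cofactor expansion (or equivalently via sum-over-permutations) gives x^7 - 24x^6 + 234x^5 - 1192x^4 + 3357x^3 - 4968x^2 + 3024x. Since p(0) = det(-L) = 0, x divides p(x). By the matrix-tree theorem the graph has (1/7) * product of the nonzero eigenvalues = 432 spanning trees. There is one zero in the spectrum, matching the 1 component.

x^7 - 24x^6 + 234x^5 - 1192x^4 + 3357x^3 - 4968x^2 + 3024x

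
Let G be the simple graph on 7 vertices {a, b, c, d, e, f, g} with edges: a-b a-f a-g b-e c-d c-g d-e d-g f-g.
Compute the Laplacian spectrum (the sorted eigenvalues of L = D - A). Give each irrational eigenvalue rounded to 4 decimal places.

[0, 1.0878, 1.1981, 2.5550, 3.7135, 4.2470, 5.1987]

With the vertex order [a, b, c, d, e, f, g], the degrees are [3, 2, 2, 3, 2, 2, 4], giving D = diag(3, 2, 2, 3, 2, 2, 4) and L = D - A. Diagonalising L (or applying a numerical eigensolver to the 7x7 matrix) gives the spectrum above. There is one zero in the spectrum, matching the 1 component.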